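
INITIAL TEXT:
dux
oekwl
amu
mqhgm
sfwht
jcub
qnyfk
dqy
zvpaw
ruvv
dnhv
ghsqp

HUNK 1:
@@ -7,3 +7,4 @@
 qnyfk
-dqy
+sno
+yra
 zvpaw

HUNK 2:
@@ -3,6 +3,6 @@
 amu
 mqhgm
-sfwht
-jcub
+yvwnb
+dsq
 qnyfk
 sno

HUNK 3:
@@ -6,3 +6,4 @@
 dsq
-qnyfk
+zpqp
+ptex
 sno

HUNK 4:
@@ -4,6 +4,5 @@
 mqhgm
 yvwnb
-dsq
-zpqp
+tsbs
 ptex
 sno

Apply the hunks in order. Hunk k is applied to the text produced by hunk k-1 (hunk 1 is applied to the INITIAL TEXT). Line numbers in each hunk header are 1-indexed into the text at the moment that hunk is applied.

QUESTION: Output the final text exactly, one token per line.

Hunk 1: at line 7 remove [dqy] add [sno,yra] -> 13 lines: dux oekwl amu mqhgm sfwht jcub qnyfk sno yra zvpaw ruvv dnhv ghsqp
Hunk 2: at line 3 remove [sfwht,jcub] add [yvwnb,dsq] -> 13 lines: dux oekwl amu mqhgm yvwnb dsq qnyfk sno yra zvpaw ruvv dnhv ghsqp
Hunk 3: at line 6 remove [qnyfk] add [zpqp,ptex] -> 14 lines: dux oekwl amu mqhgm yvwnb dsq zpqp ptex sno yra zvpaw ruvv dnhv ghsqp
Hunk 4: at line 4 remove [dsq,zpqp] add [tsbs] -> 13 lines: dux oekwl amu mqhgm yvwnb tsbs ptex sno yra zvpaw ruvv dnhv ghsqp

Answer: dux
oekwl
amu
mqhgm
yvwnb
tsbs
ptex
sno
yra
zvpaw
ruvv
dnhv
ghsqp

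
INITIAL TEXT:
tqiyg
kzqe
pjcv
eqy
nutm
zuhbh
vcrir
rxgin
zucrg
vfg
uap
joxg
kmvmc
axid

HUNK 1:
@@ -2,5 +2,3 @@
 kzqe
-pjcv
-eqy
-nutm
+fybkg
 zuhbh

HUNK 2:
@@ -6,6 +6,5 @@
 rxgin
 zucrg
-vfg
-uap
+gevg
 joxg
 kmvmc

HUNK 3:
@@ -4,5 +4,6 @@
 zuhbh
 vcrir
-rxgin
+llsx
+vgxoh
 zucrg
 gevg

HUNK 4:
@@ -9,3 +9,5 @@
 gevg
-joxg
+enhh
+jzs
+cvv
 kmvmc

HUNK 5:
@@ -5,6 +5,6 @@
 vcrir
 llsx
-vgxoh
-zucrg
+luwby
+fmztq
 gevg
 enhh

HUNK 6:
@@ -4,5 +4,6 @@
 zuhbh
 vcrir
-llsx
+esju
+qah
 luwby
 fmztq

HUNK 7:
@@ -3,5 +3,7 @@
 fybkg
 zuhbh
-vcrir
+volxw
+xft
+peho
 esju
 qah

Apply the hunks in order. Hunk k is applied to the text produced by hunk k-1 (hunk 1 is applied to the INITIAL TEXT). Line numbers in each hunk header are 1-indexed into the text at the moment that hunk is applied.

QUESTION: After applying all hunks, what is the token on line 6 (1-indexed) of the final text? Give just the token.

Hunk 1: at line 2 remove [pjcv,eqy,nutm] add [fybkg] -> 12 lines: tqiyg kzqe fybkg zuhbh vcrir rxgin zucrg vfg uap joxg kmvmc axid
Hunk 2: at line 6 remove [vfg,uap] add [gevg] -> 11 lines: tqiyg kzqe fybkg zuhbh vcrir rxgin zucrg gevg joxg kmvmc axid
Hunk 3: at line 4 remove [rxgin] add [llsx,vgxoh] -> 12 lines: tqiyg kzqe fybkg zuhbh vcrir llsx vgxoh zucrg gevg joxg kmvmc axid
Hunk 4: at line 9 remove [joxg] add [enhh,jzs,cvv] -> 14 lines: tqiyg kzqe fybkg zuhbh vcrir llsx vgxoh zucrg gevg enhh jzs cvv kmvmc axid
Hunk 5: at line 5 remove [vgxoh,zucrg] add [luwby,fmztq] -> 14 lines: tqiyg kzqe fybkg zuhbh vcrir llsx luwby fmztq gevg enhh jzs cvv kmvmc axid
Hunk 6: at line 4 remove [llsx] add [esju,qah] -> 15 lines: tqiyg kzqe fybkg zuhbh vcrir esju qah luwby fmztq gevg enhh jzs cvv kmvmc axid
Hunk 7: at line 3 remove [vcrir] add [volxw,xft,peho] -> 17 lines: tqiyg kzqe fybkg zuhbh volxw xft peho esju qah luwby fmztq gevg enhh jzs cvv kmvmc axid
Final line 6: xft

Answer: xft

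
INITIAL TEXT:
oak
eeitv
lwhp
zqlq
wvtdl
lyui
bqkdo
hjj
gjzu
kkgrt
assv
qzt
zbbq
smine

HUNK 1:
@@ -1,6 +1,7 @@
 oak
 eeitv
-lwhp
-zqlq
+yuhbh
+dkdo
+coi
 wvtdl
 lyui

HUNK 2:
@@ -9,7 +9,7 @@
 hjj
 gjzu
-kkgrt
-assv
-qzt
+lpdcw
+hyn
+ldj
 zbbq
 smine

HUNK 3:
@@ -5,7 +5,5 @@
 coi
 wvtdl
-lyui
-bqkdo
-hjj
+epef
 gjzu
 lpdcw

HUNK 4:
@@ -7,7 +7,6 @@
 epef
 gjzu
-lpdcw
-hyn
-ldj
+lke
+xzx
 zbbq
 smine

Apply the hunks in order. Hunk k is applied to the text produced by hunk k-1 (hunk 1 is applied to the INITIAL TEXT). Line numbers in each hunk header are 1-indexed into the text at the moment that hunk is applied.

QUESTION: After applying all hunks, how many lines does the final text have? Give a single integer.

Hunk 1: at line 1 remove [lwhp,zqlq] add [yuhbh,dkdo,coi] -> 15 lines: oak eeitv yuhbh dkdo coi wvtdl lyui bqkdo hjj gjzu kkgrt assv qzt zbbq smine
Hunk 2: at line 9 remove [kkgrt,assv,qzt] add [lpdcw,hyn,ldj] -> 15 lines: oak eeitv yuhbh dkdo coi wvtdl lyui bqkdo hjj gjzu lpdcw hyn ldj zbbq smine
Hunk 3: at line 5 remove [lyui,bqkdo,hjj] add [epef] -> 13 lines: oak eeitv yuhbh dkdo coi wvtdl epef gjzu lpdcw hyn ldj zbbq smine
Hunk 4: at line 7 remove [lpdcw,hyn,ldj] add [lke,xzx] -> 12 lines: oak eeitv yuhbh dkdo coi wvtdl epef gjzu lke xzx zbbq smine
Final line count: 12

Answer: 12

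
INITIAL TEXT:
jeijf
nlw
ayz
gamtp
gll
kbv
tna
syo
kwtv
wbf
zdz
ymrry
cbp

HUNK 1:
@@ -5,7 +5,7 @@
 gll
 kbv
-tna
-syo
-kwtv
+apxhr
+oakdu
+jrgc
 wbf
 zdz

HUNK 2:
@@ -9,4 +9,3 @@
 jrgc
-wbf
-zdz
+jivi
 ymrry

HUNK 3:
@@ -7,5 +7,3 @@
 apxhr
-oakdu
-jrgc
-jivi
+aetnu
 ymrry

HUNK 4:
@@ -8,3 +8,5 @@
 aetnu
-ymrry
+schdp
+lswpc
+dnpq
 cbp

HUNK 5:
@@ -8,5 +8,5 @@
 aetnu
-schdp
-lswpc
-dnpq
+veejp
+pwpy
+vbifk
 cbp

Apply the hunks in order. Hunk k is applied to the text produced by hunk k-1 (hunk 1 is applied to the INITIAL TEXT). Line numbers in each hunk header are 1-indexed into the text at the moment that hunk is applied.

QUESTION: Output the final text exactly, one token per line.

Hunk 1: at line 5 remove [tna,syo,kwtv] add [apxhr,oakdu,jrgc] -> 13 lines: jeijf nlw ayz gamtp gll kbv apxhr oakdu jrgc wbf zdz ymrry cbp
Hunk 2: at line 9 remove [wbf,zdz] add [jivi] -> 12 lines: jeijf nlw ayz gamtp gll kbv apxhr oakdu jrgc jivi ymrry cbp
Hunk 3: at line 7 remove [oakdu,jrgc,jivi] add [aetnu] -> 10 lines: jeijf nlw ayz gamtp gll kbv apxhr aetnu ymrry cbp
Hunk 4: at line 8 remove [ymrry] add [schdp,lswpc,dnpq] -> 12 lines: jeijf nlw ayz gamtp gll kbv apxhr aetnu schdp lswpc dnpq cbp
Hunk 5: at line 8 remove [schdp,lswpc,dnpq] add [veejp,pwpy,vbifk] -> 12 lines: jeijf nlw ayz gamtp gll kbv apxhr aetnu veejp pwpy vbifk cbp

Answer: jeijf
nlw
ayz
gamtp
gll
kbv
apxhr
aetnu
veejp
pwpy
vbifk
cbp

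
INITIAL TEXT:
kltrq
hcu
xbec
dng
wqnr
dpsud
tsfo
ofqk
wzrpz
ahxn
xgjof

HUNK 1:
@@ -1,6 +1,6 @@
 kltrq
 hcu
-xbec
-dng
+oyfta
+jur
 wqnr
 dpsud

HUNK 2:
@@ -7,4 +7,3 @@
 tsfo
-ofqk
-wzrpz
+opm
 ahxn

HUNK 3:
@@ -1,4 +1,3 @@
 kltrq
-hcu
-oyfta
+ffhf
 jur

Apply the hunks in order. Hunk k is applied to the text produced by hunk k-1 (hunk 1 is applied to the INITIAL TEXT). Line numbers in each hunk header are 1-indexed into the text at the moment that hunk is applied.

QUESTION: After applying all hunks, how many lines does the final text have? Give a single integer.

Hunk 1: at line 1 remove [xbec,dng] add [oyfta,jur] -> 11 lines: kltrq hcu oyfta jur wqnr dpsud tsfo ofqk wzrpz ahxn xgjof
Hunk 2: at line 7 remove [ofqk,wzrpz] add [opm] -> 10 lines: kltrq hcu oyfta jur wqnr dpsud tsfo opm ahxn xgjof
Hunk 3: at line 1 remove [hcu,oyfta] add [ffhf] -> 9 lines: kltrq ffhf jur wqnr dpsud tsfo opm ahxn xgjof
Final line count: 9

Answer: 9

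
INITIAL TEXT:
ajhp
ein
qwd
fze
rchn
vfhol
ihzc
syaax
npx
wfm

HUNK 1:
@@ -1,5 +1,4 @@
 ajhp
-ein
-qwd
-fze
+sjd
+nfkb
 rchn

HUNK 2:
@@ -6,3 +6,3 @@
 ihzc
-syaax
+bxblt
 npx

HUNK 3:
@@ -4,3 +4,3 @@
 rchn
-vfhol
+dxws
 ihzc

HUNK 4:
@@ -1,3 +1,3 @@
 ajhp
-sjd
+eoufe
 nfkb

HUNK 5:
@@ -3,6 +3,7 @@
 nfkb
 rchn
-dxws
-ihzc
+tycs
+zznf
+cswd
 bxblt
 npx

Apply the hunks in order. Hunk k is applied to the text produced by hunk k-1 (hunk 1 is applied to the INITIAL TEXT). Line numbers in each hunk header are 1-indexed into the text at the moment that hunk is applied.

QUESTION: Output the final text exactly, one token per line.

Answer: ajhp
eoufe
nfkb
rchn
tycs
zznf
cswd
bxblt
npx
wfm

Derivation:
Hunk 1: at line 1 remove [ein,qwd,fze] add [sjd,nfkb] -> 9 lines: ajhp sjd nfkb rchn vfhol ihzc syaax npx wfm
Hunk 2: at line 6 remove [syaax] add [bxblt] -> 9 lines: ajhp sjd nfkb rchn vfhol ihzc bxblt npx wfm
Hunk 3: at line 4 remove [vfhol] add [dxws] -> 9 lines: ajhp sjd nfkb rchn dxws ihzc bxblt npx wfm
Hunk 4: at line 1 remove [sjd] add [eoufe] -> 9 lines: ajhp eoufe nfkb rchn dxws ihzc bxblt npx wfm
Hunk 5: at line 3 remove [dxws,ihzc] add [tycs,zznf,cswd] -> 10 lines: ajhp eoufe nfkb rchn tycs zznf cswd bxblt npx wfm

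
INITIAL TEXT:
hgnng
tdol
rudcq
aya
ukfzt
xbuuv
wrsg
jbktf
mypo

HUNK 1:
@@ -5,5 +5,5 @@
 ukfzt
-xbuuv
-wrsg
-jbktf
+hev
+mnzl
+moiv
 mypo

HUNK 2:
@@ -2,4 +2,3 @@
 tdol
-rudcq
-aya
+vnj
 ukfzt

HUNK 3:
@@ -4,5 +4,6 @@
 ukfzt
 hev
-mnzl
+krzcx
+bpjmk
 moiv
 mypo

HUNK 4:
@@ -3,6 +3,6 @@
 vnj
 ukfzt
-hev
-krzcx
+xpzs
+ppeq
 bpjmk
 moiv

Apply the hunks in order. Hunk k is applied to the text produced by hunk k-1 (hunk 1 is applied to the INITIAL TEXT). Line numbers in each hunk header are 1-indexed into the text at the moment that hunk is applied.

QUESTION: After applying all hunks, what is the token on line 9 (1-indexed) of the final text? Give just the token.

Answer: mypo

Derivation:
Hunk 1: at line 5 remove [xbuuv,wrsg,jbktf] add [hev,mnzl,moiv] -> 9 lines: hgnng tdol rudcq aya ukfzt hev mnzl moiv mypo
Hunk 2: at line 2 remove [rudcq,aya] add [vnj] -> 8 lines: hgnng tdol vnj ukfzt hev mnzl moiv mypo
Hunk 3: at line 4 remove [mnzl] add [krzcx,bpjmk] -> 9 lines: hgnng tdol vnj ukfzt hev krzcx bpjmk moiv mypo
Hunk 4: at line 3 remove [hev,krzcx] add [xpzs,ppeq] -> 9 lines: hgnng tdol vnj ukfzt xpzs ppeq bpjmk moiv mypo
Final line 9: mypo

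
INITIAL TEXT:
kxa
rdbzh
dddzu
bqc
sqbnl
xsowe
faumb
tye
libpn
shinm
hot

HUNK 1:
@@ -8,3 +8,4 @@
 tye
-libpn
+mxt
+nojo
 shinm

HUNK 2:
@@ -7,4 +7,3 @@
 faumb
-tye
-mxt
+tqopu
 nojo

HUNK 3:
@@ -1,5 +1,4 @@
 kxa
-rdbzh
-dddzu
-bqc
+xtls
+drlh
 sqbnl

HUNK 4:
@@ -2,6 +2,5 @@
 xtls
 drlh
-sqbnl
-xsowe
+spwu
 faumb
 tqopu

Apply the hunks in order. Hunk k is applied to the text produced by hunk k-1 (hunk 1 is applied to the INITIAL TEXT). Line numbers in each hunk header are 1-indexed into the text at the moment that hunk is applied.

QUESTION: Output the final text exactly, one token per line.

Answer: kxa
xtls
drlh
spwu
faumb
tqopu
nojo
shinm
hot

Derivation:
Hunk 1: at line 8 remove [libpn] add [mxt,nojo] -> 12 lines: kxa rdbzh dddzu bqc sqbnl xsowe faumb tye mxt nojo shinm hot
Hunk 2: at line 7 remove [tye,mxt] add [tqopu] -> 11 lines: kxa rdbzh dddzu bqc sqbnl xsowe faumb tqopu nojo shinm hot
Hunk 3: at line 1 remove [rdbzh,dddzu,bqc] add [xtls,drlh] -> 10 lines: kxa xtls drlh sqbnl xsowe faumb tqopu nojo shinm hot
Hunk 4: at line 2 remove [sqbnl,xsowe] add [spwu] -> 9 lines: kxa xtls drlh spwu faumb tqopu nojo shinm hot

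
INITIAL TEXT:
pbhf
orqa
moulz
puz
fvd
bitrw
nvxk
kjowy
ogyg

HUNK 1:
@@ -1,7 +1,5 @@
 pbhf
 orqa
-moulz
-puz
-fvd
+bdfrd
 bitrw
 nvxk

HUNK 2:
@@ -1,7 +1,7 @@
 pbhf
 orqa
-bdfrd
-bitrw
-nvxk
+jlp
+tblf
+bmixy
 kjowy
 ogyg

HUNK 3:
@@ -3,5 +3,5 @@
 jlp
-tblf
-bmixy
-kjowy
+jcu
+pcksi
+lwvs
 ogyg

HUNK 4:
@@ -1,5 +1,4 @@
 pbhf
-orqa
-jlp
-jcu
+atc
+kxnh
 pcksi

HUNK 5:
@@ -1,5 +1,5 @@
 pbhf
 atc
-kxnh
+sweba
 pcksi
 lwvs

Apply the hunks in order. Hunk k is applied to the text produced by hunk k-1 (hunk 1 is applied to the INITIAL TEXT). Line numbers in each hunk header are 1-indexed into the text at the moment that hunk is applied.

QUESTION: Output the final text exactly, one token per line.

Answer: pbhf
atc
sweba
pcksi
lwvs
ogyg

Derivation:
Hunk 1: at line 1 remove [moulz,puz,fvd] add [bdfrd] -> 7 lines: pbhf orqa bdfrd bitrw nvxk kjowy ogyg
Hunk 2: at line 1 remove [bdfrd,bitrw,nvxk] add [jlp,tblf,bmixy] -> 7 lines: pbhf orqa jlp tblf bmixy kjowy ogyg
Hunk 3: at line 3 remove [tblf,bmixy,kjowy] add [jcu,pcksi,lwvs] -> 7 lines: pbhf orqa jlp jcu pcksi lwvs ogyg
Hunk 4: at line 1 remove [orqa,jlp,jcu] add [atc,kxnh] -> 6 lines: pbhf atc kxnh pcksi lwvs ogyg
Hunk 5: at line 1 remove [kxnh] add [sweba] -> 6 lines: pbhf atc sweba pcksi lwvs ogyg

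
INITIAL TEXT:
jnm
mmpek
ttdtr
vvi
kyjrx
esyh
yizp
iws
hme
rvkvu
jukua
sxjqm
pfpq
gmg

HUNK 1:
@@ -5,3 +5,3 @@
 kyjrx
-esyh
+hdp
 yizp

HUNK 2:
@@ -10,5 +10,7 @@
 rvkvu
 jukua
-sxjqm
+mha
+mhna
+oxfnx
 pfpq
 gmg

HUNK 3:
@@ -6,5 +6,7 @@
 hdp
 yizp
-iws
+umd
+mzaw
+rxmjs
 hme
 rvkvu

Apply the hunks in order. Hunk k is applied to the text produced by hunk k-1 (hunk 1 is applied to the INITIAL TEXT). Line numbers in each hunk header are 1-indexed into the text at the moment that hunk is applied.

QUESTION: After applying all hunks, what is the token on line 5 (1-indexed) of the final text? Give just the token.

Hunk 1: at line 5 remove [esyh] add [hdp] -> 14 lines: jnm mmpek ttdtr vvi kyjrx hdp yizp iws hme rvkvu jukua sxjqm pfpq gmg
Hunk 2: at line 10 remove [sxjqm] add [mha,mhna,oxfnx] -> 16 lines: jnm mmpek ttdtr vvi kyjrx hdp yizp iws hme rvkvu jukua mha mhna oxfnx pfpq gmg
Hunk 3: at line 6 remove [iws] add [umd,mzaw,rxmjs] -> 18 lines: jnm mmpek ttdtr vvi kyjrx hdp yizp umd mzaw rxmjs hme rvkvu jukua mha mhna oxfnx pfpq gmg
Final line 5: kyjrx

Answer: kyjrx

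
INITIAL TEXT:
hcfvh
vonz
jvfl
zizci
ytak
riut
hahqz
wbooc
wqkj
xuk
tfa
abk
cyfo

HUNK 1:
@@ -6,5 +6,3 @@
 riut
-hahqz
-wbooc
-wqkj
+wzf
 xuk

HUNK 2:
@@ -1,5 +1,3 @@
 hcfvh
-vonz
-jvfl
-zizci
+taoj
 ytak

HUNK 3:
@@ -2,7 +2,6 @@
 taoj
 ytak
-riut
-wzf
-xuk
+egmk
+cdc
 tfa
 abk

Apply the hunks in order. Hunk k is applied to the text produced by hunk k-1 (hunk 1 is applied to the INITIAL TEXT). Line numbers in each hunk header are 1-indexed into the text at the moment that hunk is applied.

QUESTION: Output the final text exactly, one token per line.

Hunk 1: at line 6 remove [hahqz,wbooc,wqkj] add [wzf] -> 11 lines: hcfvh vonz jvfl zizci ytak riut wzf xuk tfa abk cyfo
Hunk 2: at line 1 remove [vonz,jvfl,zizci] add [taoj] -> 9 lines: hcfvh taoj ytak riut wzf xuk tfa abk cyfo
Hunk 3: at line 2 remove [riut,wzf,xuk] add [egmk,cdc] -> 8 lines: hcfvh taoj ytak egmk cdc tfa abk cyfo

Answer: hcfvh
taoj
ytak
egmk
cdc
tfa
abk
cyfo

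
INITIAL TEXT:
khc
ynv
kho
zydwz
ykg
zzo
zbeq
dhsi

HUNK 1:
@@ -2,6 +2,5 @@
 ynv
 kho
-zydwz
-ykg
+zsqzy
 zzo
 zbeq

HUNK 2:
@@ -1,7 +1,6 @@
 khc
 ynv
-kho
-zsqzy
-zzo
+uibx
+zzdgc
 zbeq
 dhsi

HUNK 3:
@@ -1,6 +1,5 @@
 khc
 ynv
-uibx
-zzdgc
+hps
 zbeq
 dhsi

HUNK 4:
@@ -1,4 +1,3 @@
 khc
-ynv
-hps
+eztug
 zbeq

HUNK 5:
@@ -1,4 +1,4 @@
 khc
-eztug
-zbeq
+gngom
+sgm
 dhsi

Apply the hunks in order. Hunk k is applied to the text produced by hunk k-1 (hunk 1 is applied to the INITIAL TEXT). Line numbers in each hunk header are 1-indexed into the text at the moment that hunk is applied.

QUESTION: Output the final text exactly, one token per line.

Hunk 1: at line 2 remove [zydwz,ykg] add [zsqzy] -> 7 lines: khc ynv kho zsqzy zzo zbeq dhsi
Hunk 2: at line 1 remove [kho,zsqzy,zzo] add [uibx,zzdgc] -> 6 lines: khc ynv uibx zzdgc zbeq dhsi
Hunk 3: at line 1 remove [uibx,zzdgc] add [hps] -> 5 lines: khc ynv hps zbeq dhsi
Hunk 4: at line 1 remove [ynv,hps] add [eztug] -> 4 lines: khc eztug zbeq dhsi
Hunk 5: at line 1 remove [eztug,zbeq] add [gngom,sgm] -> 4 lines: khc gngom sgm dhsi

Answer: khc
gngom
sgm
dhsi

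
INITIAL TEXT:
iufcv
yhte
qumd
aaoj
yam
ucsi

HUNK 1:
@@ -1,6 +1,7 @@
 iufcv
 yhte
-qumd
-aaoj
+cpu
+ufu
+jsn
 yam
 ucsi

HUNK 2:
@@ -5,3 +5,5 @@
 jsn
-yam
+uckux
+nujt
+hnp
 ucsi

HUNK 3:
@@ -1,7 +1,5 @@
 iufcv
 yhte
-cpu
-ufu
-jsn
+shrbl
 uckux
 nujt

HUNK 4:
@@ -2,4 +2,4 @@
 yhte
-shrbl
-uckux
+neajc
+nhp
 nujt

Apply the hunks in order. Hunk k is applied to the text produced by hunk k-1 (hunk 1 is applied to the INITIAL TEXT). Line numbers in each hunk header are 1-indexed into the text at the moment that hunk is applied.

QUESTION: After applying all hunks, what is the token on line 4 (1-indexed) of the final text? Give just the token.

Hunk 1: at line 1 remove [qumd,aaoj] add [cpu,ufu,jsn] -> 7 lines: iufcv yhte cpu ufu jsn yam ucsi
Hunk 2: at line 5 remove [yam] add [uckux,nujt,hnp] -> 9 lines: iufcv yhte cpu ufu jsn uckux nujt hnp ucsi
Hunk 3: at line 1 remove [cpu,ufu,jsn] add [shrbl] -> 7 lines: iufcv yhte shrbl uckux nujt hnp ucsi
Hunk 4: at line 2 remove [shrbl,uckux] add [neajc,nhp] -> 7 lines: iufcv yhte neajc nhp nujt hnp ucsi
Final line 4: nhp

Answer: nhp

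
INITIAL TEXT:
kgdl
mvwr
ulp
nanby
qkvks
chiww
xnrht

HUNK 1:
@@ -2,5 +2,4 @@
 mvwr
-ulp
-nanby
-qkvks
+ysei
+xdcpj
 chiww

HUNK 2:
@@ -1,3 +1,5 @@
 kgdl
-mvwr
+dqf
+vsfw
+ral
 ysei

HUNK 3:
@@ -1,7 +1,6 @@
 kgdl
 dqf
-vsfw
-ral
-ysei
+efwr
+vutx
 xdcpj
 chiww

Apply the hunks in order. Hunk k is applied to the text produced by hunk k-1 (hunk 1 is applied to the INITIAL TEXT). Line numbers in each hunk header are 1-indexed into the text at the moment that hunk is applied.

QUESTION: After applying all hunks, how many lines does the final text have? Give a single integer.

Answer: 7

Derivation:
Hunk 1: at line 2 remove [ulp,nanby,qkvks] add [ysei,xdcpj] -> 6 lines: kgdl mvwr ysei xdcpj chiww xnrht
Hunk 2: at line 1 remove [mvwr] add [dqf,vsfw,ral] -> 8 lines: kgdl dqf vsfw ral ysei xdcpj chiww xnrht
Hunk 3: at line 1 remove [vsfw,ral,ysei] add [efwr,vutx] -> 7 lines: kgdl dqf efwr vutx xdcpj chiww xnrht
Final line count: 7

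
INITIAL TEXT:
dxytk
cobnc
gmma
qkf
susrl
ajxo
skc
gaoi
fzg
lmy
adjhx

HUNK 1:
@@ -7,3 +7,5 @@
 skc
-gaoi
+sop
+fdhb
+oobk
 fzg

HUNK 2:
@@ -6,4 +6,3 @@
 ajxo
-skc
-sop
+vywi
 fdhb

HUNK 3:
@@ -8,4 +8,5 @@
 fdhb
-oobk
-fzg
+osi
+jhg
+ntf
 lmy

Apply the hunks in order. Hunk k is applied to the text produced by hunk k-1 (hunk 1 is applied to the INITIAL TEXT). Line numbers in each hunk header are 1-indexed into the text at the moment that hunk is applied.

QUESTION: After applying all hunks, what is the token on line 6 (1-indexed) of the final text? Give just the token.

Hunk 1: at line 7 remove [gaoi] add [sop,fdhb,oobk] -> 13 lines: dxytk cobnc gmma qkf susrl ajxo skc sop fdhb oobk fzg lmy adjhx
Hunk 2: at line 6 remove [skc,sop] add [vywi] -> 12 lines: dxytk cobnc gmma qkf susrl ajxo vywi fdhb oobk fzg lmy adjhx
Hunk 3: at line 8 remove [oobk,fzg] add [osi,jhg,ntf] -> 13 lines: dxytk cobnc gmma qkf susrl ajxo vywi fdhb osi jhg ntf lmy adjhx
Final line 6: ajxo

Answer: ajxo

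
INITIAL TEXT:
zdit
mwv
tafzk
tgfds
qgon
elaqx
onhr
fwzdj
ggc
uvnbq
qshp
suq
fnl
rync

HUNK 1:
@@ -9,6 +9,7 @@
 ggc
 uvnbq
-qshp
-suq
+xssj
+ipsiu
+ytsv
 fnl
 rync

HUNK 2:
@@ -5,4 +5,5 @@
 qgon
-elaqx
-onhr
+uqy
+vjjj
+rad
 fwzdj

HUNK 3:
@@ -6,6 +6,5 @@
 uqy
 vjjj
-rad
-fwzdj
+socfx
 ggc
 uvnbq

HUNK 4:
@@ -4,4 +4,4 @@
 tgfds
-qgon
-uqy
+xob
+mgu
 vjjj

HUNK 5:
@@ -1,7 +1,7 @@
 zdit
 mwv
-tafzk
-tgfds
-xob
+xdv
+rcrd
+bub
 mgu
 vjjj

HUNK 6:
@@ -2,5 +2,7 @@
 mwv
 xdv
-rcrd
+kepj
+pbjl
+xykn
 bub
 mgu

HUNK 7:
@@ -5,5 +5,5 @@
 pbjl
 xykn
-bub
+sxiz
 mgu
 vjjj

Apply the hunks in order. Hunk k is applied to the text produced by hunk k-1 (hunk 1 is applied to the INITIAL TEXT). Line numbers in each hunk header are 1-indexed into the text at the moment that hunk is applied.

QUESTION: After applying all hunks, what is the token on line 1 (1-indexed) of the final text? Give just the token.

Answer: zdit

Derivation:
Hunk 1: at line 9 remove [qshp,suq] add [xssj,ipsiu,ytsv] -> 15 lines: zdit mwv tafzk tgfds qgon elaqx onhr fwzdj ggc uvnbq xssj ipsiu ytsv fnl rync
Hunk 2: at line 5 remove [elaqx,onhr] add [uqy,vjjj,rad] -> 16 lines: zdit mwv tafzk tgfds qgon uqy vjjj rad fwzdj ggc uvnbq xssj ipsiu ytsv fnl rync
Hunk 3: at line 6 remove [rad,fwzdj] add [socfx] -> 15 lines: zdit mwv tafzk tgfds qgon uqy vjjj socfx ggc uvnbq xssj ipsiu ytsv fnl rync
Hunk 4: at line 4 remove [qgon,uqy] add [xob,mgu] -> 15 lines: zdit mwv tafzk tgfds xob mgu vjjj socfx ggc uvnbq xssj ipsiu ytsv fnl rync
Hunk 5: at line 1 remove [tafzk,tgfds,xob] add [xdv,rcrd,bub] -> 15 lines: zdit mwv xdv rcrd bub mgu vjjj socfx ggc uvnbq xssj ipsiu ytsv fnl rync
Hunk 6: at line 2 remove [rcrd] add [kepj,pbjl,xykn] -> 17 lines: zdit mwv xdv kepj pbjl xykn bub mgu vjjj socfx ggc uvnbq xssj ipsiu ytsv fnl rync
Hunk 7: at line 5 remove [bub] add [sxiz] -> 17 lines: zdit mwv xdv kepj pbjl xykn sxiz mgu vjjj socfx ggc uvnbq xssj ipsiu ytsv fnl rync
Final line 1: zdit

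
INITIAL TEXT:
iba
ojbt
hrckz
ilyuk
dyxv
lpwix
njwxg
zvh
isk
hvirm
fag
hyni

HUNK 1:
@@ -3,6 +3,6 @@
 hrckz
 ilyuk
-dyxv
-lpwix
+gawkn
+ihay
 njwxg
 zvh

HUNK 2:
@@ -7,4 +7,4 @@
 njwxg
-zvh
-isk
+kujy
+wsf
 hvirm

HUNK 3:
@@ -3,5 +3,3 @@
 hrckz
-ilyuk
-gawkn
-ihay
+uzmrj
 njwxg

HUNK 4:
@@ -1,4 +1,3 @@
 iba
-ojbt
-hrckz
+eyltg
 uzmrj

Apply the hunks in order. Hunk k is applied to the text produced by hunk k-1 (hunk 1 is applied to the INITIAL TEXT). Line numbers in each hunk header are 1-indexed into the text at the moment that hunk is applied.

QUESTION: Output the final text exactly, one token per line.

Hunk 1: at line 3 remove [dyxv,lpwix] add [gawkn,ihay] -> 12 lines: iba ojbt hrckz ilyuk gawkn ihay njwxg zvh isk hvirm fag hyni
Hunk 2: at line 7 remove [zvh,isk] add [kujy,wsf] -> 12 lines: iba ojbt hrckz ilyuk gawkn ihay njwxg kujy wsf hvirm fag hyni
Hunk 3: at line 3 remove [ilyuk,gawkn,ihay] add [uzmrj] -> 10 lines: iba ojbt hrckz uzmrj njwxg kujy wsf hvirm fag hyni
Hunk 4: at line 1 remove [ojbt,hrckz] add [eyltg] -> 9 lines: iba eyltg uzmrj njwxg kujy wsf hvirm fag hyni

Answer: iba
eyltg
uzmrj
njwxg
kujy
wsf
hvirm
fag
hyni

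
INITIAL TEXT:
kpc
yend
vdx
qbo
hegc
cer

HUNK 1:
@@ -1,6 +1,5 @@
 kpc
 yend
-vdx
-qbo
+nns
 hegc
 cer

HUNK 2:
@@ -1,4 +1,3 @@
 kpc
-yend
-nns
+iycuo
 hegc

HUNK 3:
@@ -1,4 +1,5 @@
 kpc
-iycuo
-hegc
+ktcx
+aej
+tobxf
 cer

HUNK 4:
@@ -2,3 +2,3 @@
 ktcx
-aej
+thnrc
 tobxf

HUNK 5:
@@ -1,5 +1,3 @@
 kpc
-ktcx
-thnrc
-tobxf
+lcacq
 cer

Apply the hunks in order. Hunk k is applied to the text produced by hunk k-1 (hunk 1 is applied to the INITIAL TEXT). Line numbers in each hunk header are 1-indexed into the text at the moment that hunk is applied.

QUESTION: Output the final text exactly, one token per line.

Hunk 1: at line 1 remove [vdx,qbo] add [nns] -> 5 lines: kpc yend nns hegc cer
Hunk 2: at line 1 remove [yend,nns] add [iycuo] -> 4 lines: kpc iycuo hegc cer
Hunk 3: at line 1 remove [iycuo,hegc] add [ktcx,aej,tobxf] -> 5 lines: kpc ktcx aej tobxf cer
Hunk 4: at line 2 remove [aej] add [thnrc] -> 5 lines: kpc ktcx thnrc tobxf cer
Hunk 5: at line 1 remove [ktcx,thnrc,tobxf] add [lcacq] -> 3 lines: kpc lcacq cer

Answer: kpc
lcacq
cer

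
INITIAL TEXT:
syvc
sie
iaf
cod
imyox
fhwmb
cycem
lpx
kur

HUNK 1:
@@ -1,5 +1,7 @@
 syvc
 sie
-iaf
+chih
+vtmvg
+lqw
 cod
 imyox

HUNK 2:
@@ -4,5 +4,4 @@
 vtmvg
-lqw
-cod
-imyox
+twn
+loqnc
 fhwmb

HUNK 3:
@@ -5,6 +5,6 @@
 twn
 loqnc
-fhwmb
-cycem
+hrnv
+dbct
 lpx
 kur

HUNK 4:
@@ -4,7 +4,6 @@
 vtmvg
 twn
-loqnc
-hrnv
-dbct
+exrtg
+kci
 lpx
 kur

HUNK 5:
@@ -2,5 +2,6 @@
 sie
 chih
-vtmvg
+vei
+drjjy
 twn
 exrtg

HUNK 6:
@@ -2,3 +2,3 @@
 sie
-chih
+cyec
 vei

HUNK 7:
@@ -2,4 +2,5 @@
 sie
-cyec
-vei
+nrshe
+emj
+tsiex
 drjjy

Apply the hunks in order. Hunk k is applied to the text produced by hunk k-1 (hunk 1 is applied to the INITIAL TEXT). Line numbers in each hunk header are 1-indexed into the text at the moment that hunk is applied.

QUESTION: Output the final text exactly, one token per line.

Answer: syvc
sie
nrshe
emj
tsiex
drjjy
twn
exrtg
kci
lpx
kur

Derivation:
Hunk 1: at line 1 remove [iaf] add [chih,vtmvg,lqw] -> 11 lines: syvc sie chih vtmvg lqw cod imyox fhwmb cycem lpx kur
Hunk 2: at line 4 remove [lqw,cod,imyox] add [twn,loqnc] -> 10 lines: syvc sie chih vtmvg twn loqnc fhwmb cycem lpx kur
Hunk 3: at line 5 remove [fhwmb,cycem] add [hrnv,dbct] -> 10 lines: syvc sie chih vtmvg twn loqnc hrnv dbct lpx kur
Hunk 4: at line 4 remove [loqnc,hrnv,dbct] add [exrtg,kci] -> 9 lines: syvc sie chih vtmvg twn exrtg kci lpx kur
Hunk 5: at line 2 remove [vtmvg] add [vei,drjjy] -> 10 lines: syvc sie chih vei drjjy twn exrtg kci lpx kur
Hunk 6: at line 2 remove [chih] add [cyec] -> 10 lines: syvc sie cyec vei drjjy twn exrtg kci lpx kur
Hunk 7: at line 2 remove [cyec,vei] add [nrshe,emj,tsiex] -> 11 lines: syvc sie nrshe emj tsiex drjjy twn exrtg kci lpx kur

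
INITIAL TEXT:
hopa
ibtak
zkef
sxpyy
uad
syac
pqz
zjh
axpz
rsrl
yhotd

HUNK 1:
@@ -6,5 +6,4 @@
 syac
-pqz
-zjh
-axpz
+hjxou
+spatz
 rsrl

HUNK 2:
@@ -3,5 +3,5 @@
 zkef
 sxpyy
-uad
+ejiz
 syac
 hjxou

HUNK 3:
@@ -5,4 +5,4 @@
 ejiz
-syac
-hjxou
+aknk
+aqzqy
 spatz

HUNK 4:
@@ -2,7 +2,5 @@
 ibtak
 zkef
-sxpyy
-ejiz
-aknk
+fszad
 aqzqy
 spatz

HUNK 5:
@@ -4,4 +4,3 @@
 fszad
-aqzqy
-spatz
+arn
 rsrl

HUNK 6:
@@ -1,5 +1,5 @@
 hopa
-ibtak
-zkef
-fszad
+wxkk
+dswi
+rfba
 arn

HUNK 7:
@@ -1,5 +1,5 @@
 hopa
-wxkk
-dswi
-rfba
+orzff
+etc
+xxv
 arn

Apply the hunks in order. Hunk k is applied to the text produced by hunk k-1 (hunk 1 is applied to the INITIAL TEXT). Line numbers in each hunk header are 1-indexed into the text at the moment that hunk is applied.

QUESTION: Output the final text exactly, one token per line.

Answer: hopa
orzff
etc
xxv
arn
rsrl
yhotd

Derivation:
Hunk 1: at line 6 remove [pqz,zjh,axpz] add [hjxou,spatz] -> 10 lines: hopa ibtak zkef sxpyy uad syac hjxou spatz rsrl yhotd
Hunk 2: at line 3 remove [uad] add [ejiz] -> 10 lines: hopa ibtak zkef sxpyy ejiz syac hjxou spatz rsrl yhotd
Hunk 3: at line 5 remove [syac,hjxou] add [aknk,aqzqy] -> 10 lines: hopa ibtak zkef sxpyy ejiz aknk aqzqy spatz rsrl yhotd
Hunk 4: at line 2 remove [sxpyy,ejiz,aknk] add [fszad] -> 8 lines: hopa ibtak zkef fszad aqzqy spatz rsrl yhotd
Hunk 5: at line 4 remove [aqzqy,spatz] add [arn] -> 7 lines: hopa ibtak zkef fszad arn rsrl yhotd
Hunk 6: at line 1 remove [ibtak,zkef,fszad] add [wxkk,dswi,rfba] -> 7 lines: hopa wxkk dswi rfba arn rsrl yhotd
Hunk 7: at line 1 remove [wxkk,dswi,rfba] add [orzff,etc,xxv] -> 7 lines: hopa orzff etc xxv arn rsrl yhotd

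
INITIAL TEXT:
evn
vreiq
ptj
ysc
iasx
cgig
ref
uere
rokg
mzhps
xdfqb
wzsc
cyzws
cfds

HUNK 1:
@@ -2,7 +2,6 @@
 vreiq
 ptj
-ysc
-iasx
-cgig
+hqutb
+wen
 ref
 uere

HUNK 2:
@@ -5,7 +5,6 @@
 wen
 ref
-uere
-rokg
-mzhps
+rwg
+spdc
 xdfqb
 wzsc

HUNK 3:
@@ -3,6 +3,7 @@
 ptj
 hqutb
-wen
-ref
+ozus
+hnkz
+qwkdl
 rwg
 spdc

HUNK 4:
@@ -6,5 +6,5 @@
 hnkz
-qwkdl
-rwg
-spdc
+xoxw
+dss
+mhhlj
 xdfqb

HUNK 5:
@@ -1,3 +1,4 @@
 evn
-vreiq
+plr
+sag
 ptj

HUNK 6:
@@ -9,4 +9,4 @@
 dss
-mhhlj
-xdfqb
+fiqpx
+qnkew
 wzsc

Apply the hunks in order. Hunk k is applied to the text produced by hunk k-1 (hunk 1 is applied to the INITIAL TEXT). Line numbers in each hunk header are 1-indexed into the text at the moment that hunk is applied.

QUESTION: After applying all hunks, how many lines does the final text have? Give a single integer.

Hunk 1: at line 2 remove [ysc,iasx,cgig] add [hqutb,wen] -> 13 lines: evn vreiq ptj hqutb wen ref uere rokg mzhps xdfqb wzsc cyzws cfds
Hunk 2: at line 5 remove [uere,rokg,mzhps] add [rwg,spdc] -> 12 lines: evn vreiq ptj hqutb wen ref rwg spdc xdfqb wzsc cyzws cfds
Hunk 3: at line 3 remove [wen,ref] add [ozus,hnkz,qwkdl] -> 13 lines: evn vreiq ptj hqutb ozus hnkz qwkdl rwg spdc xdfqb wzsc cyzws cfds
Hunk 4: at line 6 remove [qwkdl,rwg,spdc] add [xoxw,dss,mhhlj] -> 13 lines: evn vreiq ptj hqutb ozus hnkz xoxw dss mhhlj xdfqb wzsc cyzws cfds
Hunk 5: at line 1 remove [vreiq] add [plr,sag] -> 14 lines: evn plr sag ptj hqutb ozus hnkz xoxw dss mhhlj xdfqb wzsc cyzws cfds
Hunk 6: at line 9 remove [mhhlj,xdfqb] add [fiqpx,qnkew] -> 14 lines: evn plr sag ptj hqutb ozus hnkz xoxw dss fiqpx qnkew wzsc cyzws cfds
Final line count: 14

Answer: 14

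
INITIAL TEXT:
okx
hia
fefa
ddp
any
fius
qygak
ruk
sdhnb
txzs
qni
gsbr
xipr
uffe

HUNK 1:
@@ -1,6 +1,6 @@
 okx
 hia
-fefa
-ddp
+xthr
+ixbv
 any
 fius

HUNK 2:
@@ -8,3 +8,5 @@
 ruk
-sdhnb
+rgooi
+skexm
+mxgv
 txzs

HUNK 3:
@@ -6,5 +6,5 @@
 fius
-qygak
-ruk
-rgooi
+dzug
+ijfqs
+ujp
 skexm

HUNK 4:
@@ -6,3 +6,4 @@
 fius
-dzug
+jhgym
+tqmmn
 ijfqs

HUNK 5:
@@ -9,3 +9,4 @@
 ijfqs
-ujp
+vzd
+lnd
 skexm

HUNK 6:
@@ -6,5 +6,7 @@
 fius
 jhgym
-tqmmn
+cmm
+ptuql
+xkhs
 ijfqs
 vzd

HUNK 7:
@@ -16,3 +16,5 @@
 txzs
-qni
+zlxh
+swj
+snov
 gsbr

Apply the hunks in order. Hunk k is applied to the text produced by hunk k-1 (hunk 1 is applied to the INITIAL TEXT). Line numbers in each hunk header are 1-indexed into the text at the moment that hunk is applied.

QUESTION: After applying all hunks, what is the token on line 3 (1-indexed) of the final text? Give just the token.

Hunk 1: at line 1 remove [fefa,ddp] add [xthr,ixbv] -> 14 lines: okx hia xthr ixbv any fius qygak ruk sdhnb txzs qni gsbr xipr uffe
Hunk 2: at line 8 remove [sdhnb] add [rgooi,skexm,mxgv] -> 16 lines: okx hia xthr ixbv any fius qygak ruk rgooi skexm mxgv txzs qni gsbr xipr uffe
Hunk 3: at line 6 remove [qygak,ruk,rgooi] add [dzug,ijfqs,ujp] -> 16 lines: okx hia xthr ixbv any fius dzug ijfqs ujp skexm mxgv txzs qni gsbr xipr uffe
Hunk 4: at line 6 remove [dzug] add [jhgym,tqmmn] -> 17 lines: okx hia xthr ixbv any fius jhgym tqmmn ijfqs ujp skexm mxgv txzs qni gsbr xipr uffe
Hunk 5: at line 9 remove [ujp] add [vzd,lnd] -> 18 lines: okx hia xthr ixbv any fius jhgym tqmmn ijfqs vzd lnd skexm mxgv txzs qni gsbr xipr uffe
Hunk 6: at line 6 remove [tqmmn] add [cmm,ptuql,xkhs] -> 20 lines: okx hia xthr ixbv any fius jhgym cmm ptuql xkhs ijfqs vzd lnd skexm mxgv txzs qni gsbr xipr uffe
Hunk 7: at line 16 remove [qni] add [zlxh,swj,snov] -> 22 lines: okx hia xthr ixbv any fius jhgym cmm ptuql xkhs ijfqs vzd lnd skexm mxgv txzs zlxh swj snov gsbr xipr uffe
Final line 3: xthr

Answer: xthr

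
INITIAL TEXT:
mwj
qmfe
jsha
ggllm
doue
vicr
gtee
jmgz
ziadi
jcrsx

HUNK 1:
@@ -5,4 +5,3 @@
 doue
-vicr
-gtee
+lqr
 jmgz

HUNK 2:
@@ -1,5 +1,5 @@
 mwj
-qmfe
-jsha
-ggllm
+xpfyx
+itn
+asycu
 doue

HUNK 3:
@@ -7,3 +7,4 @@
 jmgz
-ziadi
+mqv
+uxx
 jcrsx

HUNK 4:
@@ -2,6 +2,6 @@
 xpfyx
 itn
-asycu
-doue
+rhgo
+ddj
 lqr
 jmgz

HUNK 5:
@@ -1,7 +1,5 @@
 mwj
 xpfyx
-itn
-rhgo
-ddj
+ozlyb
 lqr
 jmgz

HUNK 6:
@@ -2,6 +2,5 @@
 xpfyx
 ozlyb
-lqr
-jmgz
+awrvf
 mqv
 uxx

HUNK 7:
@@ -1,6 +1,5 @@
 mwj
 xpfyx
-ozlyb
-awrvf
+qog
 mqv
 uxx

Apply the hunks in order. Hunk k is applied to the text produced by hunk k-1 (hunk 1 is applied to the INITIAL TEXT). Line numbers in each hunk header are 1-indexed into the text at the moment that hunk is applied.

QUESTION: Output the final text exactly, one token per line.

Answer: mwj
xpfyx
qog
mqv
uxx
jcrsx

Derivation:
Hunk 1: at line 5 remove [vicr,gtee] add [lqr] -> 9 lines: mwj qmfe jsha ggllm doue lqr jmgz ziadi jcrsx
Hunk 2: at line 1 remove [qmfe,jsha,ggllm] add [xpfyx,itn,asycu] -> 9 lines: mwj xpfyx itn asycu doue lqr jmgz ziadi jcrsx
Hunk 3: at line 7 remove [ziadi] add [mqv,uxx] -> 10 lines: mwj xpfyx itn asycu doue lqr jmgz mqv uxx jcrsx
Hunk 4: at line 2 remove [asycu,doue] add [rhgo,ddj] -> 10 lines: mwj xpfyx itn rhgo ddj lqr jmgz mqv uxx jcrsx
Hunk 5: at line 1 remove [itn,rhgo,ddj] add [ozlyb] -> 8 lines: mwj xpfyx ozlyb lqr jmgz mqv uxx jcrsx
Hunk 6: at line 2 remove [lqr,jmgz] add [awrvf] -> 7 lines: mwj xpfyx ozlyb awrvf mqv uxx jcrsx
Hunk 7: at line 1 remove [ozlyb,awrvf] add [qog] -> 6 lines: mwj xpfyx qog mqv uxx jcrsx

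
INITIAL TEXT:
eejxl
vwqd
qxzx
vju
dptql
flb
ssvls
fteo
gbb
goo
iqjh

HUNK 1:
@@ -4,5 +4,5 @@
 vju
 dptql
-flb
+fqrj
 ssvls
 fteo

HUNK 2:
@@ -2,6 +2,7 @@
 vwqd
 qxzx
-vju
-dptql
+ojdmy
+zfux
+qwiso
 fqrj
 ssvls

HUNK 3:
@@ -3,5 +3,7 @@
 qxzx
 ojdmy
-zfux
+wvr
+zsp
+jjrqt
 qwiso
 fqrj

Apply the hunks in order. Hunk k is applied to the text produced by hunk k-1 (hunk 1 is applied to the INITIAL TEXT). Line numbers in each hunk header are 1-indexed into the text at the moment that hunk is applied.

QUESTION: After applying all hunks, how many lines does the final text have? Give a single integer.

Answer: 14

Derivation:
Hunk 1: at line 4 remove [flb] add [fqrj] -> 11 lines: eejxl vwqd qxzx vju dptql fqrj ssvls fteo gbb goo iqjh
Hunk 2: at line 2 remove [vju,dptql] add [ojdmy,zfux,qwiso] -> 12 lines: eejxl vwqd qxzx ojdmy zfux qwiso fqrj ssvls fteo gbb goo iqjh
Hunk 3: at line 3 remove [zfux] add [wvr,zsp,jjrqt] -> 14 lines: eejxl vwqd qxzx ojdmy wvr zsp jjrqt qwiso fqrj ssvls fteo gbb goo iqjh
Final line count: 14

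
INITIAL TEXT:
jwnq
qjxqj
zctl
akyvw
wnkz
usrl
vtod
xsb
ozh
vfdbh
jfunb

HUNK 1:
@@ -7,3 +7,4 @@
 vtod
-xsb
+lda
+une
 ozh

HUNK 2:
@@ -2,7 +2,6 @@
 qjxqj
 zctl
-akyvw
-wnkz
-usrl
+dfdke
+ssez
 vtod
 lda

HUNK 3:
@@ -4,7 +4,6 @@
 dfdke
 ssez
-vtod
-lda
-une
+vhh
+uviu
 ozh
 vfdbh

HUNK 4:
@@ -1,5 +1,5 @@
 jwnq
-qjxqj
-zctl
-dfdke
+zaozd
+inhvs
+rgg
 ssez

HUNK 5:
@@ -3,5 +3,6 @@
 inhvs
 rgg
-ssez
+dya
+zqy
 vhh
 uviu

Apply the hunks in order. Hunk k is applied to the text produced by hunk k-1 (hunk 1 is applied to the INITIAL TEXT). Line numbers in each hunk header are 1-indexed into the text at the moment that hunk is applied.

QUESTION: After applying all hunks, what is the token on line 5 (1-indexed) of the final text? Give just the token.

Answer: dya

Derivation:
Hunk 1: at line 7 remove [xsb] add [lda,une] -> 12 lines: jwnq qjxqj zctl akyvw wnkz usrl vtod lda une ozh vfdbh jfunb
Hunk 2: at line 2 remove [akyvw,wnkz,usrl] add [dfdke,ssez] -> 11 lines: jwnq qjxqj zctl dfdke ssez vtod lda une ozh vfdbh jfunb
Hunk 3: at line 4 remove [vtod,lda,une] add [vhh,uviu] -> 10 lines: jwnq qjxqj zctl dfdke ssez vhh uviu ozh vfdbh jfunb
Hunk 4: at line 1 remove [qjxqj,zctl,dfdke] add [zaozd,inhvs,rgg] -> 10 lines: jwnq zaozd inhvs rgg ssez vhh uviu ozh vfdbh jfunb
Hunk 5: at line 3 remove [ssez] add [dya,zqy] -> 11 lines: jwnq zaozd inhvs rgg dya zqy vhh uviu ozh vfdbh jfunb
Final line 5: dya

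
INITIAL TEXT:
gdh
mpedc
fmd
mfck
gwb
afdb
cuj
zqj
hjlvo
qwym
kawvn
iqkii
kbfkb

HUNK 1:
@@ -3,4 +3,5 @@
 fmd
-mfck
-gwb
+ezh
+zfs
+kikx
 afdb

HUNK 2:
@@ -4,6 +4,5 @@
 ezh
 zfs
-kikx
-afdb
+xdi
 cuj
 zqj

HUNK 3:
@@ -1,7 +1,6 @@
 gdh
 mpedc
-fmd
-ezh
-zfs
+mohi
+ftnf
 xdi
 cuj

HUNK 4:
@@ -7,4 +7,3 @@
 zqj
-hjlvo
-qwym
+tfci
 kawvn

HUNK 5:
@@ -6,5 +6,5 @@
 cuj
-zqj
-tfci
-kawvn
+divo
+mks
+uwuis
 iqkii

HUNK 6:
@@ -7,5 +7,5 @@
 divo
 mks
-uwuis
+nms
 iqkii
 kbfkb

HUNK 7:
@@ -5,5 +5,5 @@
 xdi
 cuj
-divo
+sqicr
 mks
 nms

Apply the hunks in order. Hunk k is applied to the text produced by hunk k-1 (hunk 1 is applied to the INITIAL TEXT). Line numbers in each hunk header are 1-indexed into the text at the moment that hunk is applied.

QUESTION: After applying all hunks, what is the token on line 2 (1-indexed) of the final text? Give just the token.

Hunk 1: at line 3 remove [mfck,gwb] add [ezh,zfs,kikx] -> 14 lines: gdh mpedc fmd ezh zfs kikx afdb cuj zqj hjlvo qwym kawvn iqkii kbfkb
Hunk 2: at line 4 remove [kikx,afdb] add [xdi] -> 13 lines: gdh mpedc fmd ezh zfs xdi cuj zqj hjlvo qwym kawvn iqkii kbfkb
Hunk 3: at line 1 remove [fmd,ezh,zfs] add [mohi,ftnf] -> 12 lines: gdh mpedc mohi ftnf xdi cuj zqj hjlvo qwym kawvn iqkii kbfkb
Hunk 4: at line 7 remove [hjlvo,qwym] add [tfci] -> 11 lines: gdh mpedc mohi ftnf xdi cuj zqj tfci kawvn iqkii kbfkb
Hunk 5: at line 6 remove [zqj,tfci,kawvn] add [divo,mks,uwuis] -> 11 lines: gdh mpedc mohi ftnf xdi cuj divo mks uwuis iqkii kbfkb
Hunk 6: at line 7 remove [uwuis] add [nms] -> 11 lines: gdh mpedc mohi ftnf xdi cuj divo mks nms iqkii kbfkb
Hunk 7: at line 5 remove [divo] add [sqicr] -> 11 lines: gdh mpedc mohi ftnf xdi cuj sqicr mks nms iqkii kbfkb
Final line 2: mpedc

Answer: mpedc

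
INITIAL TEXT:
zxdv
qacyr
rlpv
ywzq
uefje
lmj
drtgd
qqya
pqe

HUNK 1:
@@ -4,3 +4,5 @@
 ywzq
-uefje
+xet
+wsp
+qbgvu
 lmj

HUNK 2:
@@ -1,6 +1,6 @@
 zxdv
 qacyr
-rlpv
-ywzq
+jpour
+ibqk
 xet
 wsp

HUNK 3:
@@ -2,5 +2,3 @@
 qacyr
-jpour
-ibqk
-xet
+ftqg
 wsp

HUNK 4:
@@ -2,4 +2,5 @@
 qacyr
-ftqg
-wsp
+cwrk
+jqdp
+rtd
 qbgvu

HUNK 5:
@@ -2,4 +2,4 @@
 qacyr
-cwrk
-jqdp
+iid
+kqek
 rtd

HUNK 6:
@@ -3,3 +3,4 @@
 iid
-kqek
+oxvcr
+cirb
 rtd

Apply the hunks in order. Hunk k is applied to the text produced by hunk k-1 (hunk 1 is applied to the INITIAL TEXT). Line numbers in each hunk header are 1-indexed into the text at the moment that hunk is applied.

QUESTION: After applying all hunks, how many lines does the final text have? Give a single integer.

Answer: 11

Derivation:
Hunk 1: at line 4 remove [uefje] add [xet,wsp,qbgvu] -> 11 lines: zxdv qacyr rlpv ywzq xet wsp qbgvu lmj drtgd qqya pqe
Hunk 2: at line 1 remove [rlpv,ywzq] add [jpour,ibqk] -> 11 lines: zxdv qacyr jpour ibqk xet wsp qbgvu lmj drtgd qqya pqe
Hunk 3: at line 2 remove [jpour,ibqk,xet] add [ftqg] -> 9 lines: zxdv qacyr ftqg wsp qbgvu lmj drtgd qqya pqe
Hunk 4: at line 2 remove [ftqg,wsp] add [cwrk,jqdp,rtd] -> 10 lines: zxdv qacyr cwrk jqdp rtd qbgvu lmj drtgd qqya pqe
Hunk 5: at line 2 remove [cwrk,jqdp] add [iid,kqek] -> 10 lines: zxdv qacyr iid kqek rtd qbgvu lmj drtgd qqya pqe
Hunk 6: at line 3 remove [kqek] add [oxvcr,cirb] -> 11 lines: zxdv qacyr iid oxvcr cirb rtd qbgvu lmj drtgd qqya pqe
Final line count: 11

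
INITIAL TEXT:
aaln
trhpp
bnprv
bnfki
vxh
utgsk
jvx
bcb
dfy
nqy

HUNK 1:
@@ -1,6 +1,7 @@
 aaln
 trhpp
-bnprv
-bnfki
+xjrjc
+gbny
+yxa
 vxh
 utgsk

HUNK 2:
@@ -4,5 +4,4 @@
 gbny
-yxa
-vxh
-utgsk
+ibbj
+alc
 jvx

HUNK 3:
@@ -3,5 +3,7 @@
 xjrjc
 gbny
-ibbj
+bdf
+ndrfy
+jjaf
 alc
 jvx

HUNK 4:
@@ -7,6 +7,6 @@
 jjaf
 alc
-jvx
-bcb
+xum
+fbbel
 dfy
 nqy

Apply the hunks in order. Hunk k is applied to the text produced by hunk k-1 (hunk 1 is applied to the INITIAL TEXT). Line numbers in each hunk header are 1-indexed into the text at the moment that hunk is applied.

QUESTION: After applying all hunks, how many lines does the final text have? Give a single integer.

Answer: 12

Derivation:
Hunk 1: at line 1 remove [bnprv,bnfki] add [xjrjc,gbny,yxa] -> 11 lines: aaln trhpp xjrjc gbny yxa vxh utgsk jvx bcb dfy nqy
Hunk 2: at line 4 remove [yxa,vxh,utgsk] add [ibbj,alc] -> 10 lines: aaln trhpp xjrjc gbny ibbj alc jvx bcb dfy nqy
Hunk 3: at line 3 remove [ibbj] add [bdf,ndrfy,jjaf] -> 12 lines: aaln trhpp xjrjc gbny bdf ndrfy jjaf alc jvx bcb dfy nqy
Hunk 4: at line 7 remove [jvx,bcb] add [xum,fbbel] -> 12 lines: aaln trhpp xjrjc gbny bdf ndrfy jjaf alc xum fbbel dfy nqy
Final line count: 12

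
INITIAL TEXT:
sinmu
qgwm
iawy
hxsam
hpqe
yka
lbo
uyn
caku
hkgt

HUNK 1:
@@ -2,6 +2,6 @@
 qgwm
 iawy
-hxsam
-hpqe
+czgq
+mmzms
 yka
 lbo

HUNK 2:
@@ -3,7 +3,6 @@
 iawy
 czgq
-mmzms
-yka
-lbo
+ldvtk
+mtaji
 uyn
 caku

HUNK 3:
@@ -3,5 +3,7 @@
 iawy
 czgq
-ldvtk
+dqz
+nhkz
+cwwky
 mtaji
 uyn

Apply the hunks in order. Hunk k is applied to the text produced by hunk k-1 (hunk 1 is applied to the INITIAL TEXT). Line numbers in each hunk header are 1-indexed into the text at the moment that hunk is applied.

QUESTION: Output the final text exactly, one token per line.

Hunk 1: at line 2 remove [hxsam,hpqe] add [czgq,mmzms] -> 10 lines: sinmu qgwm iawy czgq mmzms yka lbo uyn caku hkgt
Hunk 2: at line 3 remove [mmzms,yka,lbo] add [ldvtk,mtaji] -> 9 lines: sinmu qgwm iawy czgq ldvtk mtaji uyn caku hkgt
Hunk 3: at line 3 remove [ldvtk] add [dqz,nhkz,cwwky] -> 11 lines: sinmu qgwm iawy czgq dqz nhkz cwwky mtaji uyn caku hkgt

Answer: sinmu
qgwm
iawy
czgq
dqz
nhkz
cwwky
mtaji
uyn
caku
hkgt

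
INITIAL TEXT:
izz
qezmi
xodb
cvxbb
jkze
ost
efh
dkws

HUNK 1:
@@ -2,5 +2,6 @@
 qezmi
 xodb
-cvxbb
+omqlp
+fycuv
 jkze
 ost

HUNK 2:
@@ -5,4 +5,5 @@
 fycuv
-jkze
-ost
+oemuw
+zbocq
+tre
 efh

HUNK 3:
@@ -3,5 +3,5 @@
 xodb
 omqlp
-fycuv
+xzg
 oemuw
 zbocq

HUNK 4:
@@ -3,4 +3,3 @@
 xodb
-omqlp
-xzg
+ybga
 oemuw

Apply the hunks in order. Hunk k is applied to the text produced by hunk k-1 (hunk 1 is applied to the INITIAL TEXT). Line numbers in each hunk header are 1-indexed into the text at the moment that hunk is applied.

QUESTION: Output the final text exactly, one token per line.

Answer: izz
qezmi
xodb
ybga
oemuw
zbocq
tre
efh
dkws

Derivation:
Hunk 1: at line 2 remove [cvxbb] add [omqlp,fycuv] -> 9 lines: izz qezmi xodb omqlp fycuv jkze ost efh dkws
Hunk 2: at line 5 remove [jkze,ost] add [oemuw,zbocq,tre] -> 10 lines: izz qezmi xodb omqlp fycuv oemuw zbocq tre efh dkws
Hunk 3: at line 3 remove [fycuv] add [xzg] -> 10 lines: izz qezmi xodb omqlp xzg oemuw zbocq tre efh dkws
Hunk 4: at line 3 remove [omqlp,xzg] add [ybga] -> 9 lines: izz qezmi xodb ybga oemuw zbocq tre efh dkws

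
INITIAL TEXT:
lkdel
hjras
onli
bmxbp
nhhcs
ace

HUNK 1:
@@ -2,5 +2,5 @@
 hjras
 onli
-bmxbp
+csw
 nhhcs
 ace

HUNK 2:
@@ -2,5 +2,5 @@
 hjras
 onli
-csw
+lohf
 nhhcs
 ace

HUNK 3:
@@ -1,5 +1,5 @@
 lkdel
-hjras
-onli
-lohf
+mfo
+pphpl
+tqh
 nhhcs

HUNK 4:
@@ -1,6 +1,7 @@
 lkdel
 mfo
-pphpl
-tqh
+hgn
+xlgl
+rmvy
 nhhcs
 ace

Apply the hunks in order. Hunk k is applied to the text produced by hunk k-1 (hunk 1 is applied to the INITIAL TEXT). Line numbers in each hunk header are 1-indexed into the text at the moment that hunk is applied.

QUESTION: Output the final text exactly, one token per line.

Answer: lkdel
mfo
hgn
xlgl
rmvy
nhhcs
ace

Derivation:
Hunk 1: at line 2 remove [bmxbp] add [csw] -> 6 lines: lkdel hjras onli csw nhhcs ace
Hunk 2: at line 2 remove [csw] add [lohf] -> 6 lines: lkdel hjras onli lohf nhhcs ace
Hunk 3: at line 1 remove [hjras,onli,lohf] add [mfo,pphpl,tqh] -> 6 lines: lkdel mfo pphpl tqh nhhcs ace
Hunk 4: at line 1 remove [pphpl,tqh] add [hgn,xlgl,rmvy] -> 7 lines: lkdel mfo hgn xlgl rmvy nhhcs ace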